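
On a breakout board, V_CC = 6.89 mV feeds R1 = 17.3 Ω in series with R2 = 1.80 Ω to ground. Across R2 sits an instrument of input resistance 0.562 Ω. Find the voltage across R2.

V_out ≈ 0.166 mV

R2 ‖ R_L = (1.80 × 0.562)/(1.80 + 0.562) = 0.4283 Ω.
Now apply the divider: V_out = 6.89 × 0.02416 = 0.1664 mV.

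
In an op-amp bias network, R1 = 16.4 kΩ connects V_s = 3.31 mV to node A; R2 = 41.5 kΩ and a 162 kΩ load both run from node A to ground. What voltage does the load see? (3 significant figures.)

First combine the lower leg with the load: R2 ‖ R_L = 33.04 kΩ.
Voltage divider with the loaded lower leg: V_out = 3.31 × 33.04/(16.4 + 33.04) = 3.31 × 0.6683 = 2.212 mV.
(Unloaded it would be 2.37 mV; the load pulls it down.)

V_out ≈ 2.21 mV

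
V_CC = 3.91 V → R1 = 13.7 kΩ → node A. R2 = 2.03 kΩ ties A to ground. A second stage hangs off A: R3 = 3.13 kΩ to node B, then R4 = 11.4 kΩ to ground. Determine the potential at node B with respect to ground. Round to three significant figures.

Node A sees R2 in parallel with the series input of stage 2, R3 + R4 = 14.53 kΩ.
R2 ‖ (R3+R4) = 1.781 kΩ.
V_A = 3.91 × 1.781/(13.7 + 1.781) = 0.4499 V.
Stage 2 is unloaded, so V_B = V_A · R4/(R3+R4) = 0.4499 × 11.4/14.53 = 0.3530 V.

V_B ≈ 0.353 V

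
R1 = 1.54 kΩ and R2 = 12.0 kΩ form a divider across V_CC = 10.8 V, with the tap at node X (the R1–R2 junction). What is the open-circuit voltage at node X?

V_th ≈ 9.57 V

V_th is the unloaded tap voltage: V_CC · R2/(R1+R2) = 10.8 × 0.8863 = 9.572 V.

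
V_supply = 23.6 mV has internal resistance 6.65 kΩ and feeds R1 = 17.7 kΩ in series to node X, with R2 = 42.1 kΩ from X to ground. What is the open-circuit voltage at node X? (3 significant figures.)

V_th ≈ 15.0 mV

R1' = 6.65 + 17.7 = 24.35 kΩ (source resistance + R1).
Open-circuit (no load on X): V_th = V_supply · R2/(R1' + R2) = 23.6 × 42.1/(24.35 + 42.1) = 14.95 mV.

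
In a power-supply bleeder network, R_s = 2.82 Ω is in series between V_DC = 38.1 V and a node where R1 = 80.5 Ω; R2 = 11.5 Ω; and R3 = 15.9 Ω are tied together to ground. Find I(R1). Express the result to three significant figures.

Equivalent of the parallel group: R_p = 6.162 Ω.
V_A = 38.1 × 6.162/8.982 = 26.14 V.
I(R1) = V_A / R1 = 26.14/80.5 = 0.3247 A.

I ≈ 0.325 A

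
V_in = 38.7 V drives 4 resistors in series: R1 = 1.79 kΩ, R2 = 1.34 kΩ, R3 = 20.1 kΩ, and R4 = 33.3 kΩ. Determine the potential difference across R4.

V ≈ 22.8 V

Series total: ΣR = 1.79 + 1.34 + 20.1 + 33.3 = 56.53 kΩ.
V = V_in · R/ΣR = 38.7 × 0.5891 = 22.80 V.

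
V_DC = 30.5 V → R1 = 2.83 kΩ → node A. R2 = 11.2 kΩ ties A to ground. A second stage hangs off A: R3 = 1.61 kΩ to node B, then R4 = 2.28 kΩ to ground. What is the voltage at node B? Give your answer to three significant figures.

V_B ≈ 9.03 V

Node A sees R2 in parallel with the series input of stage 2, R3 + R4 = 3.890 kΩ.
R2 ‖ (R3+R4) = 2.887 kΩ.
V_A = 30.5 × 2.887/(2.83 + 2.887) = 15.40 V.
Stage 2 is unloaded, so V_B = V_A · R4/(R3+R4) = 15.40 × 2.28/3.890 = 9.028 V.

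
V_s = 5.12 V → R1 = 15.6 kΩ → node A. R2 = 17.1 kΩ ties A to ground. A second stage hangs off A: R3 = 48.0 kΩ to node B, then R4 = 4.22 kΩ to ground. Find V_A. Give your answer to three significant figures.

Looking into the second stage from A: R3 + R4 = 52.22 kΩ appears in parallel with R2.
Effective lower resistance at A: R2 ‖ 52.22 = 12.88 kΩ.
So V_A = 5.12 × 0.4523 = 2.316 V.

V_A ≈ 2.32 V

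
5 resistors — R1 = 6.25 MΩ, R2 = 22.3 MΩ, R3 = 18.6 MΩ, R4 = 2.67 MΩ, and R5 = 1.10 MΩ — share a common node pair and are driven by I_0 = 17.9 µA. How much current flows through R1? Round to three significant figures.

Conductances: ΣG = 1/6.25 + 1/22.3 + 1/18.6 + 1/2.67 + 1/1.10 = 1.542 (1/MΩ).
By the current-divider rule, I = I_0 · G_k/ΣG = 17.9 × 0.1037 = 1.857 µA.

I ≈ 1.86 µA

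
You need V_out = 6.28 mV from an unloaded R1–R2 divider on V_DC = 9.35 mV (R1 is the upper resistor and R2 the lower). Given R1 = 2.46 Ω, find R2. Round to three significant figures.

R2 ≈ 5.03 Ω

V_out/V_DC = R2/(R1+R2) = 0.6717.
R2 = R1 · 0.6717/(1 − 0.6717) = 5.032 Ω.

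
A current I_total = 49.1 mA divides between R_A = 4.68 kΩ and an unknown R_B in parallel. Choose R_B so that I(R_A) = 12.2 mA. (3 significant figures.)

In a two-way split, I_A/I_total = R_B/(R_A + R_B).
With f = 0.2485, R_B = R_A · f/(1−f) = 4.68 × 0.3306 = 1.547 kΩ.

R_B ≈ 1.55 kΩ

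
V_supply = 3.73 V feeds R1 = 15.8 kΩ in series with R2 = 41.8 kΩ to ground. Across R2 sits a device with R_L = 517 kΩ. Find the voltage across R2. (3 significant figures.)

The load sits in parallel with R2, giving an effective lower resistance R2' = R2·R_L/(R2+R_L) = 38.67 kΩ.
Now apply the divider: V_out = 3.73 × 0.7099 = 2.648 V.

V_out ≈ 2.65 V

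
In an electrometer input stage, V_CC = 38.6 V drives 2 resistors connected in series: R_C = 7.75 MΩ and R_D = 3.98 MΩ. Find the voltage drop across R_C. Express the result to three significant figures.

V ≈ 25.5 V

Total series resistance ΣR = 7.75 + 3.98 = 11.73 MΩ.
Voltage divider: V = V_CC · (7.750 / 11.73) = 38.6 × 0.6607 = 25.50 V.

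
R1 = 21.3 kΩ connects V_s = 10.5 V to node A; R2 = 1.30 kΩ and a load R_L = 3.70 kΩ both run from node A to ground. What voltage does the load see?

First combine the lower leg with the load: R2 ‖ R_L = 0.9620 kΩ.
Now apply the divider: V_out = 10.5 × 0.04321 = 0.4537 V.

V_out ≈ 0.454 V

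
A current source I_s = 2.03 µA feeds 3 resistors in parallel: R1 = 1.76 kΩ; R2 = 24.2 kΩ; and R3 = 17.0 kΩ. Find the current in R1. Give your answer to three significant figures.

Total conductance ΣG = 1/1.76 + 1/24.2 + 1/17.0 = 0.6683 (units of 1/kΩ).
By the current-divider rule, I = I_s · G_k/ΣG = 2.03 × 0.8502 = 1.726 µA.

I ≈ 1.73 µA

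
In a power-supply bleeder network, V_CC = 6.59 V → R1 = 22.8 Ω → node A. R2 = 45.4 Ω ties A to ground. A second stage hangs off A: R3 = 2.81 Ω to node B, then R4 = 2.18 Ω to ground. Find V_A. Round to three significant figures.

Node A sees R2 in parallel with the series input of stage 2, R3 + R4 = 4.990 Ω.
Effective lower resistance at A: R2 ‖ 4.990 = 4.496 Ω.
V_A = 6.59 × 4.496/(22.8 + 4.496) = 1.085 V.

V_A ≈ 1.09 V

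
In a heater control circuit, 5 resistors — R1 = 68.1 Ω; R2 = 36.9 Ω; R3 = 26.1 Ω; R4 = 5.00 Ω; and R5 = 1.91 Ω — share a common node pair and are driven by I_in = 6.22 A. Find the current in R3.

Conductances: ΣG = 1/68.1 + 1/36.9 + 1/26.1 + 1/5.00 + 1/1.91 = 0.8037 (1/Ω).
R3 takes the fraction G_k/ΣG = 0.03831/0.8037 = 0.04767, so I = 6.22 × 0.04767 = 0.2965 A.

I ≈ 0.297 A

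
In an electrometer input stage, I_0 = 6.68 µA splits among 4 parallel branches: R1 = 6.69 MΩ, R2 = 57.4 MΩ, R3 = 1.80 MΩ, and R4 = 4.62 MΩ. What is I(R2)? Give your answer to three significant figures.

I ≈ 0.124 µA

Conductances: ΣG = 1/6.69 + 1/57.4 + 1/1.80 + 1/4.62 = 0.9389 (1/MΩ).
By the current-divider rule, I = I_0 · G_k/ΣG = 6.68 × 0.01856 = 0.1239 µA.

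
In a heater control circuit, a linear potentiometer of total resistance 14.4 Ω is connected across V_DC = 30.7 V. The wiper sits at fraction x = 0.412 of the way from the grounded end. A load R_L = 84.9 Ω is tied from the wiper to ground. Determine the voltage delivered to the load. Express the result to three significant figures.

The pot divides into 8.467 Ω above the wiper and 5.933 Ω below.
Lower segment in parallel with the load: 5.933 ‖ 84.9 = 5.545 Ω.
Then V_out = V_DC · 5.545/(8.467 + 5.545) = 12.15 V.

V_out ≈ 12.1 V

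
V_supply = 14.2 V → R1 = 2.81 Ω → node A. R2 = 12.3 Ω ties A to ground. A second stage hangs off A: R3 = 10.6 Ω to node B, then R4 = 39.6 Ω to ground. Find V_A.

V_A ≈ 11.1 V

Node A sees R2 in parallel with the series input of stage 2, R3 + R4 = 50.20 Ω.
Effective lower resistance at A: R2 ‖ 50.20 = 9.879 Ω.
First divider: V_A = V_supply · 9.879/(2.81 + 9.879) = 11.06 V.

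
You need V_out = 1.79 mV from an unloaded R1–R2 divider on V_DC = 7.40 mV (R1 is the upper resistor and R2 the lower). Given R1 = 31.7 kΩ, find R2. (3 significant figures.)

R2 ≈ 10.1 kΩ

V_out/V_DC = R2/(R1+R2) = 0.2419.
R2 = R1 · 0.2419/(1 − 0.2419) = 10.11 kΩ.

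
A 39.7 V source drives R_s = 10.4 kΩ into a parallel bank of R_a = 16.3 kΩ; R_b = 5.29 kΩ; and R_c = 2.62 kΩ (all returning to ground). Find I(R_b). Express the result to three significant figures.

I ≈ 0.991 mA

Combine the parallel branches: R_p = (1/16.3 + 1/5.29 + 1/2.62)⁻¹ = 1.582 kΩ.
Node voltage V_A = V_DC · R_p/(R_s + R_p) = 39.7 × 0.1320 = 5.242 V.
Branch current I = V_A/R_b = 5.242/5.29 = 0.9909 mA.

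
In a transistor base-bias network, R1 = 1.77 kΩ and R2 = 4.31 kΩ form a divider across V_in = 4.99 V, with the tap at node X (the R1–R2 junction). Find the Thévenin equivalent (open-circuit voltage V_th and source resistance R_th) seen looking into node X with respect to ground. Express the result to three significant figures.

Open-circuit (no load on X): V_th = V_in · R2/(R1 + R2) = 4.99 × 4.31/(1.770 + 4.31) = 3.537 V.
With V_in suppressed (replaced by a short), R_th = R1 ‖ R2 = (1.770 × 4.31)/(1.770 + 4.31) = 1.255 kΩ.

V_th ≈ 3.54 V, R_th ≈ 1.25 kΩ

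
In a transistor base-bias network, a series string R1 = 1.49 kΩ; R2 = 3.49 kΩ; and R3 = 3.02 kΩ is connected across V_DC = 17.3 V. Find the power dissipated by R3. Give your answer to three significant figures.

ΣR = 8.000 kΩ → I = 17.3/8.000 = 2.163 mA.
V(R3) = I·R = 6.531 V; P = V·I = 6.531 × 2.163 = 14.12 mW.

P ≈ 14.1 mW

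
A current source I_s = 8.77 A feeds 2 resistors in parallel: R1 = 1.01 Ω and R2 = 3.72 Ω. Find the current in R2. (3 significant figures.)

I ≈ 1.87 A

For two parallel branches, I_k = I_s · (other R)/(sum of R).
I(R2) = 8.77 × 1.01/(1.01 + 3.72) = 8.77 × 0.2135 = 1.873 A.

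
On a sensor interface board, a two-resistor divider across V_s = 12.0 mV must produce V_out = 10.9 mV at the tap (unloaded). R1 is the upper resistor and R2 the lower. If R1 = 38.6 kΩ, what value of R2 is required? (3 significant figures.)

R2 ≈ 382 kΩ

V_out/V_s = R2/(R1+R2) = 0.9083.
R2 = R1 · 0.9083/(1 − 0.9083) = 382.5 kΩ.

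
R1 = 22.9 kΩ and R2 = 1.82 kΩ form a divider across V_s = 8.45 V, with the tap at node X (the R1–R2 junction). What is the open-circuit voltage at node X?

V_th ≈ 0.622 V

With X open, the divider is unloaded: V_th = 8.45 × 1.82/24.72 = 0.6221 V.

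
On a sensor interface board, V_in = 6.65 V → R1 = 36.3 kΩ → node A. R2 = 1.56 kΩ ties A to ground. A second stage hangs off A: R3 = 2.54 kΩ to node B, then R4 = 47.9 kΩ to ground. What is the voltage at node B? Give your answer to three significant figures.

Looking into the second stage from A: R3 + R4 = 50.44 kΩ appears in parallel with R2.
Effective lower resistance at A: R2 ‖ 50.44 = 1.513 kΩ.
So V_A = 6.65 × 0.04002 = 0.2661 V.
V_B = V_A × 0.9496 = 0.2527 V.

V_B ≈ 0.253 V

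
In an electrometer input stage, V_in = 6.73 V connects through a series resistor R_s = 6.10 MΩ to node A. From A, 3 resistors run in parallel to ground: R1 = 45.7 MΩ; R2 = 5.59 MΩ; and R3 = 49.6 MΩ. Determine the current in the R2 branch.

I ≈ 0.513 µA

Parallel bank: R_p = 1/(1/45.7 + 1/5.59 + 1/49.6) = 4.526 MΩ.
Node voltage V_A = V_in · R_p/(R_s + R_p) = 6.73 × 0.4259 = 2.867 V.
Branch current I = V_A/R2 = 2.867/5.59 = 0.5128 µA.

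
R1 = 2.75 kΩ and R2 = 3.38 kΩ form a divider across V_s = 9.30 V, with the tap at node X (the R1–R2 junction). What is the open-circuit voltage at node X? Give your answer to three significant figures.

V_th is the unloaded tap voltage: V_s · R2/(R1+R2) = 9.30 × 0.5514 = 5.128 V.

V_th ≈ 5.13 V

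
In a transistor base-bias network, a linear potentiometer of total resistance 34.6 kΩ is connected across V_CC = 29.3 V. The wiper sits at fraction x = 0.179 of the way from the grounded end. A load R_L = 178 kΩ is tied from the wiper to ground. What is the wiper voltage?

V_out ≈ 5.10 V

Lower segment x·R_p = 6.193 kΩ; upper segment (1−x)·R_p = 28.41 kΩ.
R_L loads the lower segment: effective lower R = 5.985 kΩ.
V_out = 29.3 × 5.985/(28.41 + 5.985) = 5.099 V.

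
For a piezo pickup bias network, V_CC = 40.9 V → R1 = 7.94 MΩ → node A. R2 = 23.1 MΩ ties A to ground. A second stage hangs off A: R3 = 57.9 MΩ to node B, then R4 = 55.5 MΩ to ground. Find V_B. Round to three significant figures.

V_B ≈ 14.2 V

Node A sees R2 in parallel with the series input of stage 2, R3 + R4 = 113.4 MΩ.
Effective lower resistance at A: R2 ‖ 113.4 = 19.19 MΩ.
V_A = 40.9 × 19.19/(7.94 + 19.19) = 28.93 V.
V_B = V_A × 0.4894 = 14.16 V.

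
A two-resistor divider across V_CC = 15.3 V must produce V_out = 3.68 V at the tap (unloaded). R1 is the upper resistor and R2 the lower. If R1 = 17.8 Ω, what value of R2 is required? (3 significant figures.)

The divider ratio is R2/(R1+R2) = 3.68/15.3 = 0.2405.
R2 = R1 · 0.2405/(1 − 0.2405) = 5.637 Ω.

R2 ≈ 5.64 Ω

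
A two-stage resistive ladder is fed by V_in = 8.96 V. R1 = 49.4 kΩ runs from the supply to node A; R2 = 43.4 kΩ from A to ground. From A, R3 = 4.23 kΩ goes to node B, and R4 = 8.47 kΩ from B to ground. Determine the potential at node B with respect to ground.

Looking into the second stage from A: R3 + R4 = 12.70 kΩ appears in parallel with R2.
Effective lower resistance at A: R2 ‖ 12.70 = 9.825 kΩ.
First divider: V_A = V_in · 9.825/(49.4 + 9.825) = 1.486 V.
Stage 2 is unloaded, so V_B = V_A · R4/(R3+R4) = 1.486 × 8.47/12.70 = 0.9913 V.

V_B ≈ 0.991 V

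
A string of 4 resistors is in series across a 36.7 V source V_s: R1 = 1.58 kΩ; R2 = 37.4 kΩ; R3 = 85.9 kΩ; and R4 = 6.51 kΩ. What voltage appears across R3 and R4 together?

Series total: ΣR = 1.58 + 37.4 + 85.9 + 6.51 = 131.4 kΩ.
R_{R3..R4} = 85.9 + 6.51 = 92.41 kΩ.
By the voltage-divider rule, V = 36.7 × 92.41/131.4 = 25.81 V.

V ≈ 25.8 V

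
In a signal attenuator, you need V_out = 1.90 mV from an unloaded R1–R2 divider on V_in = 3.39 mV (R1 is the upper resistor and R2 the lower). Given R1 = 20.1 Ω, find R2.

R2 ≈ 25.6 Ω

V_out/V_in = R2/(R1+R2) = 0.5605.
R2 = R1 · 0.5605/(1 − 0.5605) = 25.63 Ω.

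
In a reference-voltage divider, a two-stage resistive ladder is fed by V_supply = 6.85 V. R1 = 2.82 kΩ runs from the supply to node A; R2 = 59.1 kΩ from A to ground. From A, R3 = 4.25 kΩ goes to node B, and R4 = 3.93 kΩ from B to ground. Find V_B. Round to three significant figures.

The second stage (R3 + R4 = 8.180 kΩ) loads node A in parallel with R2.
Effective lower resistance at A: R2 ‖ 8.180 = 7.185 kΩ.
V_A = 6.85 × 7.185/(2.82 + 7.185) = 4.919 V.
Stage 2 is unloaded, so V_B = V_A · R4/(R3+R4) = 4.919 × 3.93/8.180 = 2.363 V.

V_B ≈ 2.36 V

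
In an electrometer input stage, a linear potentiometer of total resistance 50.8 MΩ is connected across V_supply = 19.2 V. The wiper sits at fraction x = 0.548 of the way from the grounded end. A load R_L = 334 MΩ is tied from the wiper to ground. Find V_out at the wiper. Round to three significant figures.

V_out ≈ 10.1 V

The pot divides into 22.96 MΩ above the wiper and 27.84 MΩ below.
(x·R_p) ‖ R_L = 25.70 MΩ.
Then V_out = V_supply · 25.70/(22.96 + 25.70) = 10.14 V.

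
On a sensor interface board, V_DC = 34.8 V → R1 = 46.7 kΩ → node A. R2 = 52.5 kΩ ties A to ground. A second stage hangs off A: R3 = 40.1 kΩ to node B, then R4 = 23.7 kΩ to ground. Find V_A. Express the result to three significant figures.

V_A ≈ 13.3 V

Looking into the second stage from A: R3 + R4 = 63.80 kΩ appears in parallel with R2.
R2 ‖ (R3+R4) = 28.80 kΩ.
First divider: V_A = V_DC · 28.80/(46.7 + 28.80) = 13.27 V.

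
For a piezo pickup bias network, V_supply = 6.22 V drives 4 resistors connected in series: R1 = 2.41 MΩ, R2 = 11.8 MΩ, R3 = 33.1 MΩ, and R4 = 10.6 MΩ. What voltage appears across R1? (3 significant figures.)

Total series resistance ΣR = 2.41 + 11.8 + 33.1 + 10.6 = 57.91 MΩ.
By the voltage-divider rule, V = 6.22 × 2.410/57.91 = 0.2589 V.

V ≈ 0.259 V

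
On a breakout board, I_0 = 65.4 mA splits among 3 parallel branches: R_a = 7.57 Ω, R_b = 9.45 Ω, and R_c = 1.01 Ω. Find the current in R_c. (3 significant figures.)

I ≈ 52.7 mA

ΣG = 1/7.57 + 1/9.45 + 1/1.01 = 1.228.
Current divider: I(R_c) = I_0 · G_k/ΣG = 65.4 × (0.9901/1.228) = 65.4 × 0.8063 = 52.73 mA.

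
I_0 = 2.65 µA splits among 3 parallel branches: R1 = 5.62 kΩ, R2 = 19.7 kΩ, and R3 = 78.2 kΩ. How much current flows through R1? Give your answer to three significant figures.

ΣG = 1/5.62 + 1/19.7 + 1/78.2 = 0.2415.
By the current-divider rule, I = I_0 · G_k/ΣG = 2.65 × 0.7368 = 1.953 µA.

I ≈ 1.95 µA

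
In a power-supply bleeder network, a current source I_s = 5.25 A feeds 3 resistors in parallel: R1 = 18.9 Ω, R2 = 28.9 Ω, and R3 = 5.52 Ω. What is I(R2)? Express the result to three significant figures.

I ≈ 0.676 A

Total conductance ΣG = 1/18.9 + 1/28.9 + 1/5.52 = 0.2687 (units of 1/Ω).
Current divider: I(R2) = I_s · G_k/ΣG = 5.25 × (0.03460/0.2687) = 5.25 × 0.1288 = 0.6761 A.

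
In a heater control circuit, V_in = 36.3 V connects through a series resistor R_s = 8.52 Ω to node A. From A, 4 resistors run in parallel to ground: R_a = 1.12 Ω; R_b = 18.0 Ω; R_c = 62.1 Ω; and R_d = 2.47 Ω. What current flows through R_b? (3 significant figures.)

I ≈ 0.159 A

Combine the parallel branches: R_p = (1/1.12 + 1/18.0 + 1/62.1 + 1/2.47)⁻¹ = 0.7303 Ω.
V_A by voltage divider: V_A = 36.3 × 0.7303/(8.52 + 0.7303) = 2.866 V.
I(R_b) = V_A / R_b = 2.866/18.0 = 0.1592 A.
(Equivalently: I_total = 3.924 A, then current-divider fraction G_k/ΣG = 0.04057.)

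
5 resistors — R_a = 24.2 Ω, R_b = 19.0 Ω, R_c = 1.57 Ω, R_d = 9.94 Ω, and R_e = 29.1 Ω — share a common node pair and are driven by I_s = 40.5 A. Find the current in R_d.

Total conductance ΣG = 1/24.2 + 1/19.0 + 1/1.57 + 1/9.94 + 1/29.1 = 0.8659 (units of 1/Ω).
By the current-divider rule, I = I_s · G_k/ΣG = 40.5 × 0.1162 = 4.706 A.

I ≈ 4.71 A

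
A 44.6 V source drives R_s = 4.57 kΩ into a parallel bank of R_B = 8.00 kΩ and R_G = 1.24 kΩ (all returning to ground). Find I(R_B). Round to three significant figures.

I ≈ 1.06 mA

Combine the parallel branches: R_p = (1/8.00 + 1/1.24)⁻¹ = 1.074 kΩ.
V_A = 44.6 × 1.074/5.644 = 8.484 V.
I(R_B) = V_A / R_B = 8.484/8.00 = 1.061 mA.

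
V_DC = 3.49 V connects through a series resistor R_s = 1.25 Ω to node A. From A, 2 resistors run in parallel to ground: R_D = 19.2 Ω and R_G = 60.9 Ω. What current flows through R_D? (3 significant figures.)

Combine the parallel branches: R_p = (1/19.2 + 1/60.9)⁻¹ = 14.60 Ω.
Node voltage V_A = V_DC · R_p/(R_s + R_p) = 3.49 × 0.9211 = 3.215 V.
Branch current I = V_A/R_D = 3.215/19.2 = 0.1674 A.

I ≈ 0.167 A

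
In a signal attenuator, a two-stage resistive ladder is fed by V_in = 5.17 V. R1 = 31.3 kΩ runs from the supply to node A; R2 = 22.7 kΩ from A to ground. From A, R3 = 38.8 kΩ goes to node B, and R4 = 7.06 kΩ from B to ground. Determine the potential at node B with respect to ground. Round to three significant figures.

The second stage (R3 + R4 = 45.86 kΩ) loads node A in parallel with R2.
Effective lower resistance at A: R2 ‖ 45.86 = 15.18 kΩ.
First divider: V_A = V_in · 15.18/(31.3 + 15.18) = 1.689 V.
Then the unloaded second divider: V_B = V_A × R4/(R3+R4) = 1.689 × 0.1539 = 0.2600 V.

V_B ≈ 0.260 V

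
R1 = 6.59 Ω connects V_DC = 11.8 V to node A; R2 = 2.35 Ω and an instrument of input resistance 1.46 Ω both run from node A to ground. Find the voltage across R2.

First combine the lower leg with the load: R2 ‖ R_L = 0.9005 Ω.
Then V_out = V_DC · R2'/(R1 + R2') = 11.8 × 0.9005/7.491 = 1.419 V.

V_out ≈ 1.42 V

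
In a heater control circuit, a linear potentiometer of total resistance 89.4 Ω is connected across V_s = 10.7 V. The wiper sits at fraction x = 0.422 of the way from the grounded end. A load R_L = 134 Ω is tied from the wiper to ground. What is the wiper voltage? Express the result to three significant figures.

Split the track: R_lower = x·R_p = 37.73 Ω, R_upper = (1−x)·R_p = 51.67 Ω.
(x·R_p) ‖ R_L = 29.44 Ω.
Then V_out = V_s · 29.44/(51.67 + 29.44) = 3.883 V.

V_out ≈ 3.88 V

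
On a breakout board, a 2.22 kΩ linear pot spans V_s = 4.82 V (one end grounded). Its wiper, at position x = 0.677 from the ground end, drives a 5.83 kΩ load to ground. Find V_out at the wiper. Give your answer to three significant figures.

The pot divides into 0.7171 kΩ above the wiper and 1.503 kΩ below.
(x·R_p) ‖ R_L = 1.195 kΩ.
Loaded-divider output: V_out = 4.82 × 0.6250 = 3.012 V.

V_out ≈ 3.01 V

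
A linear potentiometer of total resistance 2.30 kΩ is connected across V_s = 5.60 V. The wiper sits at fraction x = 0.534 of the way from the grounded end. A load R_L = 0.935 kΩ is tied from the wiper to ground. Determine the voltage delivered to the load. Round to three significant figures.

V_out ≈ 1.85 V

The pot divides into 1.072 kΩ above the wiper and 1.228 kΩ below.
Lower segment in parallel with the load: 1.228 ‖ 0.935 = 0.5309 kΩ.
Loaded-divider output: V_out = 5.60 × 0.3312 = 1.855 V.
(Unloaded: V_out = x·V_s = 2.99 V.)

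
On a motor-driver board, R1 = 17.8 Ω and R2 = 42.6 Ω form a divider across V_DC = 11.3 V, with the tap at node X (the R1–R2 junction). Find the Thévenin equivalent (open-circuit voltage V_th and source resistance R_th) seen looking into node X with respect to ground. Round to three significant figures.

V_th ≈ 7.97 V, R_th ≈ 12.6 Ω

V_th is the unloaded tap voltage: V_DC · R2/(R1+R2) = 11.3 × 0.7053 = 7.970 V.
Zeroing V_DC shorts the top of R1 to ground, so R_th = R1 ‖ R2 = 12.55 Ω.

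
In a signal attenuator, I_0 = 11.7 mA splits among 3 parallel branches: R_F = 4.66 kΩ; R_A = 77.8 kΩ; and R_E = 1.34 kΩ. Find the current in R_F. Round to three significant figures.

I ≈ 2.58 mA

ΣG = 1/4.66 + 1/77.8 + 1/1.34 = 0.9737.
By the current-divider rule, I = I_0 · G_k/ΣG = 11.7 × 0.2204 = 2.579 mA.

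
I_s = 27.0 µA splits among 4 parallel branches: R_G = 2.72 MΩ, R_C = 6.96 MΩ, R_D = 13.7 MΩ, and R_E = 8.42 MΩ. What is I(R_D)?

I ≈ 2.80 µA

Total conductance ΣG = 1/2.72 + 1/6.96 + 1/13.7 + 1/8.42 = 0.7031 (units of 1/MΩ).
By the current-divider rule, I = I_s · G_k/ΣG = 27.0 × 0.1038 = 2.803 µA.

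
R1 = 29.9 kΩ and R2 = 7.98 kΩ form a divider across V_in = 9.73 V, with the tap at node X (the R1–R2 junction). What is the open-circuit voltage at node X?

Open-circuit (no load on X): V_th = V_in · R2/(R1 + R2) = 9.73 × 7.98/(29.90 + 7.98) = 2.050 V.

V_th ≈ 2.05 V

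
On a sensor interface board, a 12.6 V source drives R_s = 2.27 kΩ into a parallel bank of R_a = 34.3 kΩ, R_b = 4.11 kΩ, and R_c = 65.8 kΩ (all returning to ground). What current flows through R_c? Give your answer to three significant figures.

Combine the parallel branches: R_p = (1/34.3 + 1/4.11 + 1/65.8)⁻¹ = 3.476 kΩ.
V_A = 12.6 × 3.476/5.746 = 7.623 V.
Branch current I = V_A/R_c = 7.623/65.8 = 0.1158 mA.
(Check via current divider: I_total = 2.193 mA; share G_k/ΣG = 0.05283 → same result.)

I ≈ 0.116 mA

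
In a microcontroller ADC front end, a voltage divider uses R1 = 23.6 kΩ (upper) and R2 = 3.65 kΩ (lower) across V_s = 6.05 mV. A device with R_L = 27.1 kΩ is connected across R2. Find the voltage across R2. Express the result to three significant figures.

V_out ≈ 0.726 mV

First combine the lower leg with the load: R2 ‖ R_L = 3.217 kΩ.
Then V_out = V_s · R2'/(R1 + R2') = 6.05 × 3.217/26.82 = 0.7257 mV.
(Unloaded it would be 0.810 mV; the load pulls it down.)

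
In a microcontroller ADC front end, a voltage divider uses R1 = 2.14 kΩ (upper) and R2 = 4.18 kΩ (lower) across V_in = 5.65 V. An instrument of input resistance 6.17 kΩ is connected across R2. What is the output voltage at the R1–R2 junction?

V_out ≈ 3.04 V

The load sits in parallel with R2, giving an effective lower resistance R2' = R2·R_L/(R2+R_L) = 2.492 kΩ.
Then V_out = V_in · R2'/(R1 + R2') = 5.65 × 2.492/4.632 = 3.040 V.
(Unloaded it would be 3.74 V; the load pulls it down.)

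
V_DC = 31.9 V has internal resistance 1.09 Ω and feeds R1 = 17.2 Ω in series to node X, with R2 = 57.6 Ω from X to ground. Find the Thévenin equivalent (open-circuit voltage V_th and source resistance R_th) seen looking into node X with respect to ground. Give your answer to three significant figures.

R1' = 1.09 + 17.2 = 18.29 Ω (source resistance + R1).
With X open, the divider is unloaded: V_th = 31.9 × 57.6/75.89 = 24.21 V.
With V_DC suppressed (replaced by a short), R_th = R1' ‖ R2 = (18.29 × 57.6)/(18.29 + 57.6) = 13.88 Ω.

V_th ≈ 24.2 V, R_th ≈ 13.9 Ω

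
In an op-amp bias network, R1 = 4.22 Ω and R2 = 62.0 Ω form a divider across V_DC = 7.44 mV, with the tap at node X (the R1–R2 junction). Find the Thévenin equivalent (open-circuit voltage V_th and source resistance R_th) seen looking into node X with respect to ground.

Open-circuit (no load on X): V_th = V_DC · R2/(R1 + R2) = 7.44 × 62.0/(4.220 + 62.0) = 6.966 mV.
Looking into X with the source shorted: R_th = R1·R2/(R1+R2) = 4.220 × 62.0/66.22 = 3.951 Ω.

V_th ≈ 6.97 mV, R_th ≈ 3.95 Ω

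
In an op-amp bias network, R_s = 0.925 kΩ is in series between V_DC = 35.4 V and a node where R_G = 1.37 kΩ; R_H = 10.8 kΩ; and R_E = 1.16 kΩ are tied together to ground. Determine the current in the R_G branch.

Equivalent of the parallel group: R_p = 0.5936 kΩ.
V_A = 35.4 × 0.5936/1.519 = 13.84 V.
I(R_G) = V_A / R_G = 13.84/1.37 = 10.10 mA.

I ≈ 10.1 mA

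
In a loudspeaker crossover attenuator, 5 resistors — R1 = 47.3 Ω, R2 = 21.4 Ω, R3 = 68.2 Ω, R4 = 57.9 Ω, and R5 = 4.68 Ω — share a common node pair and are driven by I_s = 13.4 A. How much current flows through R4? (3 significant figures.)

I ≈ 0.738 A

Conductances: ΣG = 1/47.3 + 1/21.4 + 1/68.2 + 1/57.9 + 1/4.68 = 0.3135 (1/Ω).
R4 takes the fraction G_k/ΣG = 0.01727/0.3135 = 0.05509, so I = 13.4 × 0.05509 = 0.7383 A.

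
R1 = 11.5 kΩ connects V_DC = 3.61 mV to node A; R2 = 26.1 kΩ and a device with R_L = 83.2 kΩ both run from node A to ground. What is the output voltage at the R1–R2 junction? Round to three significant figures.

First combine the lower leg with the load: R2 ‖ R_L = 19.87 kΩ.
Voltage divider with the loaded lower leg: V_out = 3.61 × 19.87/(11.5 + 19.87) = 3.61 × 0.6334 = 2.286 mV.
(Unloaded it would be 2.51 mV; the load pulls it down.)

V_out ≈ 2.29 mV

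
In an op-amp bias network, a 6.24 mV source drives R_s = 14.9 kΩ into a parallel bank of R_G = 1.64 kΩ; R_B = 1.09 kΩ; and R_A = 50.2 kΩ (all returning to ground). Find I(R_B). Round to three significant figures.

Equivalent of the parallel group: R_p = 0.6464 kΩ.
Node voltage V_A = V_in · R_p/(R_s + R_p) = 6.24 × 0.04158 = 0.2594 mV.
Branch current I = V_A/R_B = 0.2594/1.09 = 0.2380 µA.

I ≈ 0.238 µA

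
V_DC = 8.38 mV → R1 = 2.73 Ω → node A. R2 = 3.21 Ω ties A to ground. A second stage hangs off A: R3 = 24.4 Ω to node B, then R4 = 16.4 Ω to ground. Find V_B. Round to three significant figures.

V_B ≈ 1.76 mV

Node A sees R2 in parallel with the series input of stage 2, R3 + R4 = 40.80 Ω.
R2 ‖ (R3+R4) = 2.976 Ω.
V_A = 8.38 × 2.976/(2.73 + 2.976) = 4.371 mV.
V_B = V_A × 0.4020 = 1.757 mV.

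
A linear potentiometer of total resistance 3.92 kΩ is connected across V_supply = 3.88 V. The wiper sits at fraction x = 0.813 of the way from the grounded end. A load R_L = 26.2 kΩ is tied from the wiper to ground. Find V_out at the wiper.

V_out ≈ 3.08 V

Split the track: R_lower = x·R_p = 3.187 kΩ, R_upper = (1−x)·R_p = 0.7330 kΩ.
R_L loads the lower segment: effective lower R = 2.841 kΩ.
Loaded-divider output: V_out = 3.88 × 0.7949 = 3.084 V.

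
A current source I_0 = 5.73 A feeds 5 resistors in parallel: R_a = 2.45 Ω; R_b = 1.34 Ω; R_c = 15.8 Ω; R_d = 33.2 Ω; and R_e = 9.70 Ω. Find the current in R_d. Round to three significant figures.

Total conductance ΣG = 1/2.45 + 1/1.34 + 1/15.8 + 1/33.2 + 1/9.70 = 1.351 (units of 1/Ω).
Current divider: I(R_d) = I_0 · G_k/ΣG = 5.73 × (0.03012/1.351) = 5.73 × 0.02230 = 0.1278 A.

I ≈ 0.128 A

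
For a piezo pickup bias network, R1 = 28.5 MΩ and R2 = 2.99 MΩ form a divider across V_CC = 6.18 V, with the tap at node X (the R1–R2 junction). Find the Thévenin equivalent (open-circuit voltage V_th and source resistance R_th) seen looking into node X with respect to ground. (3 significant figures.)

With X open, the divider is unloaded: V_th = 6.18 × 2.99/31.49 = 0.5868 V.
Zeroing V_CC shorts the top of R1 to ground, so R_th = R1 ‖ R2 = 2.706 MΩ.

V_th ≈ 0.587 V, R_th ≈ 2.71 MΩ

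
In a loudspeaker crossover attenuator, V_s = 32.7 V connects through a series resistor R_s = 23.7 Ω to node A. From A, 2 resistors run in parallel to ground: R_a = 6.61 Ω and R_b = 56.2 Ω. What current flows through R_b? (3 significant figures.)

Equivalent of the parallel group: R_p = 5.914 Ω.
Node voltage V_A = V_s · R_p/(R_s + R_p) = 32.7 × 0.1997 = 6.531 V.
I(R_b) = V_A / R_b = 6.531/56.2 = 0.1162 A.

I ≈ 0.116 A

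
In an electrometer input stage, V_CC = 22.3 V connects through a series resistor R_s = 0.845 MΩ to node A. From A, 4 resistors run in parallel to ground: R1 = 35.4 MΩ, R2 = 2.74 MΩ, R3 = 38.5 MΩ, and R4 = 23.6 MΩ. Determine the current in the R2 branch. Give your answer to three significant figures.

I ≈ 5.86 µA

Equivalent of the parallel group: R_p = 2.167 MΩ.
Node voltage V_A = V_CC · R_p/(R_s + R_p) = 22.3 × 0.7194 = 16.04 V.
Branch current I = V_A/R2 = 16.04/2.74 = 5.855 µA.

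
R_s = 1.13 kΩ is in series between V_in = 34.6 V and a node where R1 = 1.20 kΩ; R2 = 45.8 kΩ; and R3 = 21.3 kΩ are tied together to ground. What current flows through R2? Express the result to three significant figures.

Equivalent of the parallel group: R_p = 1.109 kΩ.
Node voltage V_A = V_in · R_p/(R_s + R_p) = 34.6 × 0.4952 = 17.13 V.
Branch current I = V_A/R2 = 17.13/45.8 = 0.3741 mA.
(Check via current divider: I_total = 15.46 mA; share G_k/ΣG = 0.02420 → same result.)

I ≈ 0.374 mA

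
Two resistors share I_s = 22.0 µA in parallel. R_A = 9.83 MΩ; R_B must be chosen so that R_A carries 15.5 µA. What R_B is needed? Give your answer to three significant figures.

R_B ≈ 23.4 MΩ

In a two-way split, I_A/I_s = R_B/(R_A + R_B).
With f = 0.7045, R_B = R_A · f/(1−f) = 9.83 × 2.385 = 23.44 MΩ.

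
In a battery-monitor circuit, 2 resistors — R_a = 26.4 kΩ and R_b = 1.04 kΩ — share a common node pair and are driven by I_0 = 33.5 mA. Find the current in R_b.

With just two branches, the current splits inversely with resistance.
So I = 33.5 × 26.4/27.44 = 32.23 mA.

I ≈ 32.2 mA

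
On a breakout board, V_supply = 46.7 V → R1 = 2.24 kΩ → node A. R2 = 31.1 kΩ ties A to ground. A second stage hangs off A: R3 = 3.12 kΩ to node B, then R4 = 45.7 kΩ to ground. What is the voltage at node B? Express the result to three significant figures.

V_B ≈ 39.1 V

Looking into the second stage from A: R3 + R4 = 48.82 kΩ appears in parallel with R2.
Effective lower resistance at A: R2 ‖ 48.82 = 19.00 kΩ.
So V_A = 46.7 × 0.8945 = 41.77 V.
V_B = V_A × 0.9361 = 39.10 V.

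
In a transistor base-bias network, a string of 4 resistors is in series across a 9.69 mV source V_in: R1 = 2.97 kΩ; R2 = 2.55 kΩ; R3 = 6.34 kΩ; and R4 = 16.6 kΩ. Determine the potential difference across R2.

V ≈ 0.868 mV

ΣR = 2.97 + 2.55 + 6.34 + 16.6 = 28.46 kΩ.
By the voltage-divider rule, V = 9.69 × 2.550/28.46 = 0.8682 mV.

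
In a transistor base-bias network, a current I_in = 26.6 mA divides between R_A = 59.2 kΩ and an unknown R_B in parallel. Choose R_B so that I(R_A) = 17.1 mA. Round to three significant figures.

R_B ≈ 107 kΩ

In a two-way split, I_A/I_in = R_B/(R_A + R_B).
With f = 0.6429, R_B = R_A · f/(1−f) = 59.2 × 1.800 = 106.6 kΩ.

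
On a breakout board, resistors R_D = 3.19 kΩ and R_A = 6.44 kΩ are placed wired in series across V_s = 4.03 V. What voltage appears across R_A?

Series total: ΣR = 3.19 + 6.44 = 9.630 kΩ.
Voltage divider: V = V_s · (6.440 / 9.630) = 4.03 × 0.6687 = 2.695 V.

V ≈ 2.70 V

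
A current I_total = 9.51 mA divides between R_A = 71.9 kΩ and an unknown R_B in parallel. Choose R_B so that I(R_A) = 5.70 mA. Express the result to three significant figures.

Two-branch current divider: I_A = I_total · R_B/(R_A + R_B).
With f = 0.5994, R_B = R_A · f/(1−f) = 71.9 × 1.496 = 107.6 kΩ.

R_B ≈ 108 kΩ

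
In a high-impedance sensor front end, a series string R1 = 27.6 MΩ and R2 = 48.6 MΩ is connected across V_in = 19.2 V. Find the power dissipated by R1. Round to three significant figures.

Series current I = V_in/ΣR = 19.2/76.20 = 0.2520 µA.
V(R1) = I·R = 6.954 V; P = V·I = 6.954 × 0.2520 = 1.752 µW.

P ≈ 1.75 µW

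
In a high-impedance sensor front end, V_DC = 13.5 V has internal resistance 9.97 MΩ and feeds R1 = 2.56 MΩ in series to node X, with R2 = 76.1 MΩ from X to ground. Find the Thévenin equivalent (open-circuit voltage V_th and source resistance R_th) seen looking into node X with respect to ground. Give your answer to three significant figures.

R1' = 9.97 + 2.56 = 12.53 MΩ (source resistance + R1).
V_th is the unloaded tap voltage: V_DC · R2/(R1'+R2) = 13.5 × 0.8586 = 11.59 V.
With V_DC suppressed (replaced by a short), R_th = R1' ‖ R2 = (12.53 × 76.1)/(12.53 + 76.1) = 10.76 MΩ.

V_th ≈ 11.6 V, R_th ≈ 10.8 MΩ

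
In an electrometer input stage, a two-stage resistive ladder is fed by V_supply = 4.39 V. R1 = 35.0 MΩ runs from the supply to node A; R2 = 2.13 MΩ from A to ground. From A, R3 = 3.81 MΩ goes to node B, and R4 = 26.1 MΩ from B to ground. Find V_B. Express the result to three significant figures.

V_B ≈ 0.206 V

Looking into the second stage from A: R3 + R4 = 29.91 MΩ appears in parallel with R2.
Effective lower resistance at A: R2 ‖ 29.91 = 1.988 MΩ.
V_A = 4.39 × 1.988/(35.0 + 1.988) = 0.2360 V.
V_B = V_A × 0.8726 = 0.2059 V.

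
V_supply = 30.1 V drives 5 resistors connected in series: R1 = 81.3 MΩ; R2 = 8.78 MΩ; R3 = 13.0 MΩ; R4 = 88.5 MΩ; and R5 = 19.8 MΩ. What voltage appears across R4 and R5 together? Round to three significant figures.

V ≈ 15.4 V

Total series resistance ΣR = 81.3 + 8.78 + 13.0 + 88.5 + 19.8 = 211.4 MΩ.
R_{R4..R5} = 88.5 + 19.8 = 108.3 MΩ.
Voltage divider: V = V_supply · (108.3 / 211.4) = 30.1 × 0.5123 = 15.42 V.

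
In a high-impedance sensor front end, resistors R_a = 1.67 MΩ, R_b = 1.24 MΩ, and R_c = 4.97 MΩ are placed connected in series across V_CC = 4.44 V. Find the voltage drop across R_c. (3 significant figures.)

V ≈ 2.80 V

Total series resistance ΣR = 1.67 + 1.24 + 4.97 = 7.880 MΩ.
Voltage divider: V = V_CC · (4.970 / 7.880) = 4.44 × 0.6307 = 2.800 V.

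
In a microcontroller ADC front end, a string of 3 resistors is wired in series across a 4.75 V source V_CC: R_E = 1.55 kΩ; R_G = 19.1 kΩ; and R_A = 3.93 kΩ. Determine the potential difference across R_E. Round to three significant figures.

Total series resistance ΣR = 1.55 + 19.1 + 3.93 = 24.58 kΩ.
By the voltage-divider rule, V = 4.75 × 1.550/24.58 = 0.2995 V.

V ≈ 0.300 V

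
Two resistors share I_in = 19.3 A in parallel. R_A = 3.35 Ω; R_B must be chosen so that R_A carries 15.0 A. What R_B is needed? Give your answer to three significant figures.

The fraction through R_A equals R_B/(R_A+R_B).
15.0/19.3 = R_B/(R_A + R_B) → R_B = R_A · (0.7772)/(1 − 0.7772) = 3.35 × 3.488 = 11.69 Ω.

R_B ≈ 11.7 Ω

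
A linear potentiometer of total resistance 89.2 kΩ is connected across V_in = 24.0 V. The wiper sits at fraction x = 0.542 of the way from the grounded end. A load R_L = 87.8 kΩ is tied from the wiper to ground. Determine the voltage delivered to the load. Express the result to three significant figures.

V_out ≈ 10.4 V

The pot divides into 40.85 kΩ above the wiper and 48.35 kΩ below.
Lower segment in parallel with the load: 48.35 ‖ 87.8 = 31.18 kΩ.
Then V_out = V_in · 31.18/(40.85 + 31.18) = 10.39 V.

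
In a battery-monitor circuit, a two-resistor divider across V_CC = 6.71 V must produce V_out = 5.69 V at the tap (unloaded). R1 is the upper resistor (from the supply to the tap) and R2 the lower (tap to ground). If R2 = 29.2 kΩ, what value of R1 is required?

R1 ≈ 5.23 kΩ

The divider ratio is R2/(R1+R2) = 5.69/6.71 = 0.8480.
So R1 = R2 · (V_CC/V_out − 1) = 29.2 × (6.71/5.69 − 1) = 29.2 × 0.1793 = 5.234 kΩ.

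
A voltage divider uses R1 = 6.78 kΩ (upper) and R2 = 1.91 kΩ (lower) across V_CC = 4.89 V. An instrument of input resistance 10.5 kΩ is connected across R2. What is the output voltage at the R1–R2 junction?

The load sits in parallel with R2, giving an effective lower resistance R2' = R2·R_L/(R2+R_L) = 1.616 kΩ.
Now apply the divider: V_out = 4.89 × 0.1925 = 0.9412 V.
(Unloaded it would be 1.07 V; the load pulls it down.)

V_out ≈ 0.941 V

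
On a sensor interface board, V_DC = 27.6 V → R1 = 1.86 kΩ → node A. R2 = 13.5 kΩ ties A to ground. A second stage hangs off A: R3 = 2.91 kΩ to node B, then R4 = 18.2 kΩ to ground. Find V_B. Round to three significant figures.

Node A sees R2 in parallel with the series input of stage 2, R3 + R4 = 21.11 kΩ.
R2 ‖ (R3+R4) = 8.234 kΩ.
First divider: V_A = V_DC · 8.234/(1.86 + 8.234) = 22.51 V.
V_B = V_A × 0.8622 = 19.41 V.

V_B ≈ 19.4 V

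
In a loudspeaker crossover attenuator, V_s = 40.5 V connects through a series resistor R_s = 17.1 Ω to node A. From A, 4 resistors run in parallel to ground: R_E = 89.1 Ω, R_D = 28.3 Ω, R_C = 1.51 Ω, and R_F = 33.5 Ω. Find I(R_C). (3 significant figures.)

Parallel bank: R_p = 1/(1/89.1 + 1/28.3 + 1/1.51 + 1/33.5) = 1.354 Ω.
V_A = 40.5 × 1.354/18.45 = 2.971 V.
Branch current I = V_A/R_C = 2.971/1.51 = 1.968 A.

I ≈ 1.97 A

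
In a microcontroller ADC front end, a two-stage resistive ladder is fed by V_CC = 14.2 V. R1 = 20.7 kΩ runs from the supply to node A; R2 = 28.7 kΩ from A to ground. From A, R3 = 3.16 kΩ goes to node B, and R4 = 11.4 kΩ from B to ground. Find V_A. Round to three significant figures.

V_A ≈ 4.52 V

Looking into the second stage from A: R3 + R4 = 14.56 kΩ appears in parallel with R2.
R2 ‖ (R3+R4) = 9.660 kΩ.
First divider: V_A = V_CC · 9.660/(20.7 + 9.660) = 4.518 V.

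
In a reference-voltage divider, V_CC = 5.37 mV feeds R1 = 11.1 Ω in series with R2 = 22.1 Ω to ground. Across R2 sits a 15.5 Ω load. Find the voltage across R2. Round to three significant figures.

V_out ≈ 2.42 mV

First combine the lower leg with the load: R2 ‖ R_L = 9.110 Ω.
Now apply the divider: V_out = 5.37 × 0.4508 = 2.421 mV.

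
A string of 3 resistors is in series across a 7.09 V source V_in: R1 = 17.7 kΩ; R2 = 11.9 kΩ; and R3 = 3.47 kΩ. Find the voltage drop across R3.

Series total: ΣR = 17.7 + 11.9 + 3.47 = 33.07 kΩ.
Voltage divider: V = V_in · (3.470 / 33.07) = 7.09 × 0.1049 = 0.7439 V.

V ≈ 0.744 V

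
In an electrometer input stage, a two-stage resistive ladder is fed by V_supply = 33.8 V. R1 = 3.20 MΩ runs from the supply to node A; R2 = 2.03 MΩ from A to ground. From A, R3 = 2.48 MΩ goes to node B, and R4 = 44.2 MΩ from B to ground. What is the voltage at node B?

The second stage (R3 + R4 = 46.68 MΩ) loads node A in parallel with R2.
R2 ‖ (R3+R4) = 1.945 MΩ.
V_A = 33.8 × 1.945/(3.20 + 1.945) = 12.78 V.
V_B = V_A × 0.9469 = 12.10 V.

V_B ≈ 12.1 V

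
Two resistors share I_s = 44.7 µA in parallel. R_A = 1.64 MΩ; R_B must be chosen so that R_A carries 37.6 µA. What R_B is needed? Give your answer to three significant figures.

R_B ≈ 8.69 MΩ

The fraction through R_A equals R_B/(R_A+R_B).
With f = 0.8412, R_B = R_A · f/(1−f) = 1.64 × 5.296 = 8.685 MΩ.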